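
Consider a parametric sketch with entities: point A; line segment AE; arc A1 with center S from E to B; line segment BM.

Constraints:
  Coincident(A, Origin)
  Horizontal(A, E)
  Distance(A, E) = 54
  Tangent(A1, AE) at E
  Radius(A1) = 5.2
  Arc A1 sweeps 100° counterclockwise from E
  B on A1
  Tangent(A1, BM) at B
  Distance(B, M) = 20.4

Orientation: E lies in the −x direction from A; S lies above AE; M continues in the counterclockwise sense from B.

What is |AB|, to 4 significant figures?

49.26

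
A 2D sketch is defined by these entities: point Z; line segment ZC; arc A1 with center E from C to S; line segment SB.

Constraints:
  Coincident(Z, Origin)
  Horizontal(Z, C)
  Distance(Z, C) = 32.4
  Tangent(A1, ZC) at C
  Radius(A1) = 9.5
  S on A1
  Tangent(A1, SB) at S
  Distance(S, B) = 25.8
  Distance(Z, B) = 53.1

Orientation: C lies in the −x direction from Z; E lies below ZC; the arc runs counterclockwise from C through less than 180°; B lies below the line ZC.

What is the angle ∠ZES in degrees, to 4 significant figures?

170.4°

Checks: |ES| = 9.500 ✓; ∠(ES, SB) = 90.00° ✓; |SB| = 25.80 ✓; |ZB| = 53.10 ✓.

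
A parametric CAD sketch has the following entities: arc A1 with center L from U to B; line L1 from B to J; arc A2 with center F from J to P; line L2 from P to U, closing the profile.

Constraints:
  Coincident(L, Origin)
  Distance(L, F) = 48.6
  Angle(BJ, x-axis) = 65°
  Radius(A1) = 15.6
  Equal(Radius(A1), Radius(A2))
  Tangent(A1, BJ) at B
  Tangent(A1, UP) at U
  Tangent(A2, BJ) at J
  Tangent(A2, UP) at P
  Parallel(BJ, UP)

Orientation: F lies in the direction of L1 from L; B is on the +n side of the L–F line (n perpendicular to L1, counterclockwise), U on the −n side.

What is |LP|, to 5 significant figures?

51.042

The slot axis is L1's direction at 65.0°, so u = (cos 65.0°, sin 65.0°) = (0.42262, 0.90631) and n = (−sin 65.0°, cos 65.0°) = (-0.90631, 0.42262). L is at the origin and F lies 48.6 along u from L, so F = 48.6·u = (20.539, 44.047). Tangency of A1 to both parallel lines with radius 15.6 puts B and U at L ± 15.6·n: B = (-14.138, 6.5928), U = (14.138, -6.5928). Equal radii place J and P the same way about F: J = F + 15.6·n = (6.4008, 50.639), P = F − 15.6·n = (34.678, 37.454). Then |LP| = |P − L| = 51.042.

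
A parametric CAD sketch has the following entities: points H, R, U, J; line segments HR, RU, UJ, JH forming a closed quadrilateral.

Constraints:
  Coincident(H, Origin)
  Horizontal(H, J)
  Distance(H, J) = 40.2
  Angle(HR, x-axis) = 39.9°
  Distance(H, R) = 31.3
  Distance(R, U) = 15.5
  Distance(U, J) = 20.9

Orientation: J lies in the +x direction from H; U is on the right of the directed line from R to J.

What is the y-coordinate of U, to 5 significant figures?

5.1226

Checks: |RU| = 15.50 ✓; |UJ| = 20.90 ✓.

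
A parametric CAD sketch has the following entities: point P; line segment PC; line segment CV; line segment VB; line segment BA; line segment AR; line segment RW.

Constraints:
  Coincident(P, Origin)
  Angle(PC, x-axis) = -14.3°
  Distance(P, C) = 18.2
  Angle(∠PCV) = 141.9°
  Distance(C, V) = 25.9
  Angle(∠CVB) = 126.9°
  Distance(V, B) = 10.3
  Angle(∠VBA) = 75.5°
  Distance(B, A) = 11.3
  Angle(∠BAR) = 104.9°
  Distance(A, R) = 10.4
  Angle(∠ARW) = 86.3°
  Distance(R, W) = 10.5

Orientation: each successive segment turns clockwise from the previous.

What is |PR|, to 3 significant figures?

30.5

P is at the origin; PC runs at -14.3° with length 18.2, so C = (17.6, -4.50). ∠PCV = 141.9° gives CV at -52.4° from the x-axis; with |CV| = 25.9, V = (33.4, -25.0). ∠CVB = 126.9° gives VB at -105° from the x-axis; with |VB| = 10.3, B = (30.7, -34.9). ∠VBA = 75.5° gives BA at 150° from the x-axis; with |BA| = 11.3, A = (20.9, -29.3). ∠BAR = 104.9° gives AR at 74.9° from the x-axis; with |AR| = 10.4, R = (23.6, -19.3). Then |PR| = |R − P| = 30.5.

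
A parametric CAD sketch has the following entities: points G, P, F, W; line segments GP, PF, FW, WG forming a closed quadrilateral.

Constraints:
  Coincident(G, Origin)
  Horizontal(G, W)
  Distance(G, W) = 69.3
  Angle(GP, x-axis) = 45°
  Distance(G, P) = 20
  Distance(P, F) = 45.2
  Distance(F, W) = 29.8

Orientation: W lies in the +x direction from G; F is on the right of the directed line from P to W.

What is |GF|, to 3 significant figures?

49.2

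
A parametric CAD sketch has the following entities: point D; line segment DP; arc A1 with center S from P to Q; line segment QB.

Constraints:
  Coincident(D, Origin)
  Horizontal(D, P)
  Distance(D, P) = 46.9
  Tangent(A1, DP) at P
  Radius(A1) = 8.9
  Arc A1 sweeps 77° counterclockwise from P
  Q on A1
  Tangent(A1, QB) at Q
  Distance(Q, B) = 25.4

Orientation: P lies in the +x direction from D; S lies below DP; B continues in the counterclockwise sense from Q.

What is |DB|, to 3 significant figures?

45.4

On A1, P sits at bearing 90° from S; a 77° counterclockwise sweep puts Q at bearing 167°, so Q = S + 8.9·(cos 167°, sin 167°) = (38.2, -6.90). A1 meets QB tangentially, so SQ is at right angles to QB, so QB runs along (−sin 167°, cos 167°); with |QB| = 25.4, B = (32.5, -31.6). Then |DB| = |B − D| = 45.4.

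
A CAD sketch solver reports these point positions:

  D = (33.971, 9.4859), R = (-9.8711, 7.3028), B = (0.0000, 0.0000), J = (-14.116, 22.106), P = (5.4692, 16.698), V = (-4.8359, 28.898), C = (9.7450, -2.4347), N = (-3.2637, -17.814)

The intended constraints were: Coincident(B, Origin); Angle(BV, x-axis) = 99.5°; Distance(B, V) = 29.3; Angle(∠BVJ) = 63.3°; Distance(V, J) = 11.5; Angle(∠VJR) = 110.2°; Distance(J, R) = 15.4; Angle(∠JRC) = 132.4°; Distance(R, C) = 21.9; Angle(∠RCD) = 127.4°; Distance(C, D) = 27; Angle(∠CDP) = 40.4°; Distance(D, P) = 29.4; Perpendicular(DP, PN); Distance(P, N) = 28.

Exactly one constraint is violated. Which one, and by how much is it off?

Distance(P, N) = 28 — off by 7.60.

B = (0.00, 0.00) ✓; BV at 99.50° ✓; |BV| = 29.30 ✓; ∠BVJ = 63.30° ✓; |VJ| = 11.50 ✓; ∠VJR = 110.2° ✓; |JR| = 15.40 ✓; ∠JRC = 132.4° ✓; |RC| = 21.90 ✓; ∠RCD = 127.4° ✓; |CD| = 27.00 ✓; ∠CDP = 40.40° ✓; |DP| = 29.40 ✓; ∠(DP, PN) = 90.00° ✓; |PN| = 35.60 ✗.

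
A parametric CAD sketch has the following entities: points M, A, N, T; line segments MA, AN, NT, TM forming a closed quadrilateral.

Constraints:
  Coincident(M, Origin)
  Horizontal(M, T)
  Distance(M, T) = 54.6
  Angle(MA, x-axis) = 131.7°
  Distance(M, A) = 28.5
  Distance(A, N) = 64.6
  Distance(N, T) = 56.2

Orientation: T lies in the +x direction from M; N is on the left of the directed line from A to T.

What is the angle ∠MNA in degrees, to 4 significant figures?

25.40°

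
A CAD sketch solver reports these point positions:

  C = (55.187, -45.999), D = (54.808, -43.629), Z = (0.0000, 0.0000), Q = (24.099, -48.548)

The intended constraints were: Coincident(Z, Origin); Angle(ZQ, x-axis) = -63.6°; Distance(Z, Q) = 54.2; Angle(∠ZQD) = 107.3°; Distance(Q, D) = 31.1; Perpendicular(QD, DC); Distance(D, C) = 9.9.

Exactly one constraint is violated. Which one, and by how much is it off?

Distance(D, C) = 9.9 — off by 7.50.

Z = (0.00, 0.00) ✓; ZQ at -63.60° ✓; |ZQ| = 54.20 ✓; ∠ZQD = 107.3° ✓; |QD| = 31.10 ✓; ∠(QD, DC) = 90.01° ✓; |DC| = 2.400 ✗.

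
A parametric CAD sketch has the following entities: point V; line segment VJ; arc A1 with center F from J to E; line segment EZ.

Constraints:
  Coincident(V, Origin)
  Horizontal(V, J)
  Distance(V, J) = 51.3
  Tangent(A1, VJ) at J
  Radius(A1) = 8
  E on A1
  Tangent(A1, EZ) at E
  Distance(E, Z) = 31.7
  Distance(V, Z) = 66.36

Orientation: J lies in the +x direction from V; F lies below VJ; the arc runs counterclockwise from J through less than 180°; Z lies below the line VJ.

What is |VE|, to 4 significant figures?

44.80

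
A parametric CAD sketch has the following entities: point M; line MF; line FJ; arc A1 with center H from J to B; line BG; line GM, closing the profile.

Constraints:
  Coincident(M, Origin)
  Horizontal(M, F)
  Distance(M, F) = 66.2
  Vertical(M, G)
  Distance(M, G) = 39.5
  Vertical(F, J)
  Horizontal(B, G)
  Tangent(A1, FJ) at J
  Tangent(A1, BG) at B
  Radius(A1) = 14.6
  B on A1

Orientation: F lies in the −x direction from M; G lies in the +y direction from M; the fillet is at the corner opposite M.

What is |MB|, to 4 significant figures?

64.98

M is at the origin; M and F share the same y with |MF| = 66.2 and F on the −x side, so F = (-66.20, 0.000). MG is vertical with |MG| = 39.5 and G on the +y side, so G = (0.000, 39.50). The virtual corner opposite M is at (-66.20, 39.50). The tangent condition forces HJ to be normal to FJ and since A1 is tangent to BG there, HB ⟂ BG, with radius 14.6, so the center H sits 14.6 in from both sides at H = (-51.60, 24.90). That places the tangent points at J = (-66.20, 24.90) on FJ and B = (-51.60, 39.50) on BG. Then |MB| = |B − M| = 64.98.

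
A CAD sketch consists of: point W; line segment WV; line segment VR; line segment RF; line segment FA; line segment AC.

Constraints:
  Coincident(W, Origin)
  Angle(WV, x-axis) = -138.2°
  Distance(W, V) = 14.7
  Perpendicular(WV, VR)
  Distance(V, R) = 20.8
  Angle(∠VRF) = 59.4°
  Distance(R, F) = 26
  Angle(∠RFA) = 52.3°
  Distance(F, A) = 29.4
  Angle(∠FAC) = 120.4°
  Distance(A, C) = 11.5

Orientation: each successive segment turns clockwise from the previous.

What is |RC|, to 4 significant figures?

22.06

W is at the origin; WV runs at -138.2° with length 14.7, so V = (-10.96, -9.798). WV ⟂ VR, so VR runs at 131.8°; with |VR| = 20.8, R = (-24.82, 5.708). ∠VRF = 59.4° gives RF at 11.20° from the x-axis; with |RF| = 26.0, F = (0.6825, 10.76). ∠RFA = 52.3° gives FA at -116.5° from the x-axis; with |FA| = 29.4, A = (-12.44, -15.55). ∠FAC = 120.4° gives AC at -176.1° from the x-axis; with |AC| = 11.5, C = (-23.91, -16.34). Then |RC| = |C − R| = 22.06.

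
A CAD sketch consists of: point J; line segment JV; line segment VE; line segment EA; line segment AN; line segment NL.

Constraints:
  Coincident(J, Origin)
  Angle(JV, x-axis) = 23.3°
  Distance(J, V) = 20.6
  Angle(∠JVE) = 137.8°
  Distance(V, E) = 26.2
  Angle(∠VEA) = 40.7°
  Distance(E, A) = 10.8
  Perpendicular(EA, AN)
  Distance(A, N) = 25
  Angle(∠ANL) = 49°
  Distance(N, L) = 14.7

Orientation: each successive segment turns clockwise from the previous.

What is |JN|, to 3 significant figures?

30.8

J is at the origin; JV runs at 23.3° with length 20.6, so V = (18.9, 8.15). ∠JVE = 137.8° gives VE at -18.9° from the x-axis; with |VE| = 26.2, E = (43.7, -0.338). ∠VEA = 40.7° gives EA at -158° from the x-axis; with |EA| = 10.8, A = (33.7, -4.35). EA is perpendicular to AN, so AN runs at 112°; with |AN| = 25.0, N = (24.4, 18.9). Then |JN| = |N − J| = 30.8.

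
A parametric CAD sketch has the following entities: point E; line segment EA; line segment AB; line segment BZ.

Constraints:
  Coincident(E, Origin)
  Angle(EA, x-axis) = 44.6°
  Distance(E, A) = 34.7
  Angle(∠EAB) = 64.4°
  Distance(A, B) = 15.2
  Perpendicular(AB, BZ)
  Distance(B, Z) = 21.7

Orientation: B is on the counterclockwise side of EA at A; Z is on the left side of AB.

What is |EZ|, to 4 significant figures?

9.596

E is at the origin; EA runs at 44.6° with length 34.7, so A = 34.7·(cos 44.6°, sin 44.6°) = (24.71, 24.36). ∠EAB = 64.4°, so AB runs at 44.6° + (180° − 64.4°) = 160.2° from the x-axis; with |AB| = 15.2, B = A + 15.2·(cos 160.2°, sin 160.2°) = (10.41, 29.51). AB is perpendicular to BZ; with |BZ| = 21.7 on the left of AB, Z = B + 21.7·(-0.3387, -0.9409) = (3.055, 9.096). Then |EZ| = |Z − E| = 9.596.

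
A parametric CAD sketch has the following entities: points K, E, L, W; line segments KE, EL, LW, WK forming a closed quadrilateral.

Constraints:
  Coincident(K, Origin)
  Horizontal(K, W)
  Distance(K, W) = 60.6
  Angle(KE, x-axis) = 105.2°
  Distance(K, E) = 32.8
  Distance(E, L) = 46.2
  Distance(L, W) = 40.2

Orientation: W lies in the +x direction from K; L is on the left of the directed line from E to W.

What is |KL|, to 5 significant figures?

49.986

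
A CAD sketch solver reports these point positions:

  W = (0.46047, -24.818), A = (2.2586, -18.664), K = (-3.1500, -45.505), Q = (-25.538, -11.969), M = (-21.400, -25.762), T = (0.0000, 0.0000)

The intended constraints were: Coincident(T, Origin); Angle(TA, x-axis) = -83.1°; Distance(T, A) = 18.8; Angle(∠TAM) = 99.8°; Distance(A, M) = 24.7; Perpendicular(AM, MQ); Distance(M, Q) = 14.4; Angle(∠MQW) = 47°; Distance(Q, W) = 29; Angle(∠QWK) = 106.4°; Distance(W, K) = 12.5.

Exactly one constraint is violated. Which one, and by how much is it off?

Distance(W, K) = 12.5 — off by 8.50.

T = (0.00, 0.00) ✓; TA at -83.10° ✓; |TA| = 18.80 ✓; ∠TAM = 99.80° ✓; |AM| = 24.70 ✓; ∠(AM, MQ) = 90.00° ✓; |MQ| = 14.40 ✓; ∠MQW = 47.00° ✓; |QW| = 29.00 ✓; ∠QWK = 106.4° ✓; |WK| = 21.00 ✗.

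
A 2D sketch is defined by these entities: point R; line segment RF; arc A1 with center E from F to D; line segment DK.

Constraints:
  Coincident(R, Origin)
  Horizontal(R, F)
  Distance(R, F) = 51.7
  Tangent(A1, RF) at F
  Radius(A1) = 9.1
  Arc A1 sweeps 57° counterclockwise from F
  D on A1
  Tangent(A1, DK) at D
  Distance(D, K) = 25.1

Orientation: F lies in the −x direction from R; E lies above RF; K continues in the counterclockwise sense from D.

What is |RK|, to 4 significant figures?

39.48

On A1, F sits at bearing -90° from E; a 57° counterclockwise sweep puts D at bearing -33°, so D = E + 9.1·(cos -33°, sin -33°) = (-44.07, 4.144). The tangent condition forces ED to be normal to DK, so DK runs along (−sin -33°, cos -33°); with |DK| = 25.1, K = (-30.40, 25.19). Then |RK| = |K − R| = 39.48.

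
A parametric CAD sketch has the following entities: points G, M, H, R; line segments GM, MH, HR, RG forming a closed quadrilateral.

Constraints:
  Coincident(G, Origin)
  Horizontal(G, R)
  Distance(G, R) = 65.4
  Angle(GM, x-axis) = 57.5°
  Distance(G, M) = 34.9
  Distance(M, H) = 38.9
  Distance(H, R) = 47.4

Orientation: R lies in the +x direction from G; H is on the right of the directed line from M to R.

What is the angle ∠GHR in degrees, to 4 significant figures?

141.9°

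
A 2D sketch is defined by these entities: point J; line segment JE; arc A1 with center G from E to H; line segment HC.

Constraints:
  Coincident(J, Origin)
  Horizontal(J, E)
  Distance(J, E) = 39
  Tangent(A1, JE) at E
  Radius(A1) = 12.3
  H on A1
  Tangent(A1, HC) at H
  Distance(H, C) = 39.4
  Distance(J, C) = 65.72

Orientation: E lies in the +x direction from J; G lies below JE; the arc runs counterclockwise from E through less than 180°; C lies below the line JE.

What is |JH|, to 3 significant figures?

31.4

Checks: J = (0.00, 0.00) ✓; J.y = 0.00, E.y = 0.00 ✓; |GH| = 12.30 ✓; ∠(GH, HC) = 90.00° ✓; |HC| = 39.40 ✓; |JC| = 65.72 ✓.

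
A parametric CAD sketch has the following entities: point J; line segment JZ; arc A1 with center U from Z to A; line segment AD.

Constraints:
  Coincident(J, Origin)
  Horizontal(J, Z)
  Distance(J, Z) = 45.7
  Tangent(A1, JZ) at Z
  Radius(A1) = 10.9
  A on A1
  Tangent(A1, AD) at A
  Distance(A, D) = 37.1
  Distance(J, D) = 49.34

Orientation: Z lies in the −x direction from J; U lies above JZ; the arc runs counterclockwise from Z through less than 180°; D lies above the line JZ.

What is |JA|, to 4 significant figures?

36.12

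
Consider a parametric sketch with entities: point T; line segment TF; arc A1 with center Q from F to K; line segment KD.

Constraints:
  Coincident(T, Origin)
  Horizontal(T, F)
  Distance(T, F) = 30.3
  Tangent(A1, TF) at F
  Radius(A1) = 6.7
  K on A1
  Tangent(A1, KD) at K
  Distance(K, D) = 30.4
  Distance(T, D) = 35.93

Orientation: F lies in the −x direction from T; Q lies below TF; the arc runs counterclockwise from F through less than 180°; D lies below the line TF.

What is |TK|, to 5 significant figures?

36.895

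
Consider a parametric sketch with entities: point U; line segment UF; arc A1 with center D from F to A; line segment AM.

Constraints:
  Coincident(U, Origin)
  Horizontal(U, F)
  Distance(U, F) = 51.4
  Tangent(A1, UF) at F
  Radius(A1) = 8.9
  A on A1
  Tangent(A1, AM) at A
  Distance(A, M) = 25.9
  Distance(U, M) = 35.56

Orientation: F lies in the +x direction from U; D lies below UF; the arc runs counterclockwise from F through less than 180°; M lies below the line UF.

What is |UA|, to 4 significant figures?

44.83

Checks: ∠(DF, FU) = 90.00° ✓; |DF| = 8.900 ✓; |DA| = 8.900 ✓; ∠(DA, AM) = 90.00° ✓; |AM| = 25.90 ✓; |UM| = 35.56 ✓.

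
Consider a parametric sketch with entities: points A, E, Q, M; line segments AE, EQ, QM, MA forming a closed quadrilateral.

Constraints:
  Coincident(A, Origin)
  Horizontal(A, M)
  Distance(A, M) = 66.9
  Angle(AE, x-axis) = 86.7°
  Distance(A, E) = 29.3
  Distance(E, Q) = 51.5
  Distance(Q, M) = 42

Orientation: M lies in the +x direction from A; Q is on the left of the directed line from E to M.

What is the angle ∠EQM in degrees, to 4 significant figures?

99.21°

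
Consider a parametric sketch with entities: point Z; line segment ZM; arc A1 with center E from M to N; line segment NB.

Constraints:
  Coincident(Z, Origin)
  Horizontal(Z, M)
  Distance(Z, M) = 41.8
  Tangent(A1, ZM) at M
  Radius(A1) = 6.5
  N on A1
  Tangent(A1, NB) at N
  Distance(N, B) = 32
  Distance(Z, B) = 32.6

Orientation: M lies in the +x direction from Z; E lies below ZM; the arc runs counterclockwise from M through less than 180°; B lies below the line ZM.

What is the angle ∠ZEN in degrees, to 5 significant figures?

28.985°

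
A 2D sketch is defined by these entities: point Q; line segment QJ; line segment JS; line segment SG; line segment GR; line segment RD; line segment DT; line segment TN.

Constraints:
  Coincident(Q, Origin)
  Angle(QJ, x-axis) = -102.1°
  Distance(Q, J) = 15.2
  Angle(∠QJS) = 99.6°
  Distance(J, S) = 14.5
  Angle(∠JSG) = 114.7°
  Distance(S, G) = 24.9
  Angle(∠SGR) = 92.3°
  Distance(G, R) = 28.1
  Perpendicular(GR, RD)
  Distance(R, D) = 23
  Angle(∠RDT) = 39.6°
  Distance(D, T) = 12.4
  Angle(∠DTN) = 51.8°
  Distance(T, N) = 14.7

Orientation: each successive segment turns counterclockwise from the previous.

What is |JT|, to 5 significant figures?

19.827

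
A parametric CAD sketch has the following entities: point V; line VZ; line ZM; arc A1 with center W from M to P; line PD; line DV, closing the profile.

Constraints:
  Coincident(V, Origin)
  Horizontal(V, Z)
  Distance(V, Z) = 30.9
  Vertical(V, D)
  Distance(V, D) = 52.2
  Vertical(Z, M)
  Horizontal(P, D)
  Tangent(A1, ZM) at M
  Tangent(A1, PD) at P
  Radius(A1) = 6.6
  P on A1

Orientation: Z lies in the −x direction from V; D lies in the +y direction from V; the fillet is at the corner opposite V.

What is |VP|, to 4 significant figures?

57.58

The virtual corner opposite V is at (-30.90, 52.20). Since A1 is tangent to ZM there, WM ⟂ ZM and tangency of A1 to PD means the radius WP is perpendicular to PD, with radius 6.6, so the center W sits 6.6 in from both sides at W = (-24.30, 45.60). That places the tangent points at M = (-30.90, 45.60) on ZM and P = (-24.30, 52.20) on PD. Then |VP| = |P − V| = 57.58.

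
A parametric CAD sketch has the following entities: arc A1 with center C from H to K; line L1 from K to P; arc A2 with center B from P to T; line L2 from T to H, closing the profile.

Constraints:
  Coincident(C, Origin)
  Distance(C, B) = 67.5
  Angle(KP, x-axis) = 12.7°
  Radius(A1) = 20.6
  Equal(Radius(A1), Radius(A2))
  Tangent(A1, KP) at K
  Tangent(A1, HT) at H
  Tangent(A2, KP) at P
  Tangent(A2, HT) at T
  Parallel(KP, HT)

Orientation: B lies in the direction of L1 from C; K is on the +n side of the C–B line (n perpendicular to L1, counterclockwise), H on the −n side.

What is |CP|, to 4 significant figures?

70.57

Tangency of A1 to both parallel lines with radius 20.6 puts K and H at C ± 20.6·n: K = (-4.529, 20.10), H = (4.529, -20.10). Equal radii place P and T the same way about B: P = B + 20.6·n = (61.32, 34.94), T = B − 20.6·n = (70.38, -5.256). Then |CP| = |P − C| = 70.57.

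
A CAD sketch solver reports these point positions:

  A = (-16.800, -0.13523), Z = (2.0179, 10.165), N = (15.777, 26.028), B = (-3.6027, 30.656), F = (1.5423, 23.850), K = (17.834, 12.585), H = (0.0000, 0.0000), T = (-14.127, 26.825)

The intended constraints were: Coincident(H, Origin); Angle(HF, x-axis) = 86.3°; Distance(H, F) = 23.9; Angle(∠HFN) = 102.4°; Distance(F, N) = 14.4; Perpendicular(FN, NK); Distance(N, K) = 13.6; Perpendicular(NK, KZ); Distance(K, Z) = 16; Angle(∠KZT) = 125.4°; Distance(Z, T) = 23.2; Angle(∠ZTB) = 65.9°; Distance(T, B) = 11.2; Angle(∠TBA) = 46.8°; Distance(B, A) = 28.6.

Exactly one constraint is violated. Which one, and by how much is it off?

Distance(B, A) = 28.6 — off by 4.90.

H = (0.00, 0.00) ✓; HF at 86.30° ✓; |HF| = 23.90 ✓; ∠HFN = 102.4° ✓; |FN| = 14.40 ✓; ∠(FN, NK) = 90.00° ✓; |NK| = 13.60 ✓; ∠(NK, KZ) = 90.00° ✓; |KZ| = 16.00 ✓; ∠KZT = 125.4° ✓; |ZT| = 23.20 ✓; ∠ZTB = 65.90° ✓; |TB| = 11.20 ✓; ∠TBA = 46.80° ✓; |BA| = 33.50 ✗.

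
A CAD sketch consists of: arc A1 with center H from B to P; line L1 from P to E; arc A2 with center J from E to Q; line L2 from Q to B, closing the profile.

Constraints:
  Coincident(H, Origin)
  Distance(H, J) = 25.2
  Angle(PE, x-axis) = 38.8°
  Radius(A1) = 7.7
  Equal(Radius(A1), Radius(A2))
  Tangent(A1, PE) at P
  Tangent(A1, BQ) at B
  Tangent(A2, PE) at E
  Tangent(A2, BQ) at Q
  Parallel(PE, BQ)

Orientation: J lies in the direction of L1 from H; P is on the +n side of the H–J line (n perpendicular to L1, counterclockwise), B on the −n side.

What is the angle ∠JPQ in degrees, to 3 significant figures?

14.4°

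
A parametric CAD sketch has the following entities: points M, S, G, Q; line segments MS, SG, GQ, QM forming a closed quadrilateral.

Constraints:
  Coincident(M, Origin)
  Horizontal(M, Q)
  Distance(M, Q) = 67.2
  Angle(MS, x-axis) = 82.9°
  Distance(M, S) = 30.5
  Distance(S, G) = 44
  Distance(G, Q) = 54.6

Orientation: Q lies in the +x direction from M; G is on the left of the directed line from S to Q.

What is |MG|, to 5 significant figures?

65.658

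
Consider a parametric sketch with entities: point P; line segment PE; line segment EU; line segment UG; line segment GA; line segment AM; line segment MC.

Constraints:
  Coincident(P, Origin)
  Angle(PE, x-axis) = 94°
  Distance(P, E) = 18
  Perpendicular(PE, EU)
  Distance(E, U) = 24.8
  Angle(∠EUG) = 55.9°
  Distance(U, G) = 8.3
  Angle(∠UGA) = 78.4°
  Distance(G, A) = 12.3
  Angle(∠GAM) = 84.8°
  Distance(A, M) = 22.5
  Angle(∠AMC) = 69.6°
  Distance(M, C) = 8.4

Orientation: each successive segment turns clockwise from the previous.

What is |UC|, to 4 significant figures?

10.70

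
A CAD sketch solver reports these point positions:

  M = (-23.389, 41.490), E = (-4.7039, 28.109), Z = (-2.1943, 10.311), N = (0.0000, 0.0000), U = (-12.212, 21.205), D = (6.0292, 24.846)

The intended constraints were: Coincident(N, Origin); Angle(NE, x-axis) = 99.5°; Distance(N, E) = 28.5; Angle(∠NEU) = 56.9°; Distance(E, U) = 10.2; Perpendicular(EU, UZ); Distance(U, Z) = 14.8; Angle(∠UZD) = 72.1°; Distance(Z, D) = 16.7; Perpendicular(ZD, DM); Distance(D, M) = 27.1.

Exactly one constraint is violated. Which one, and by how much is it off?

Distance(D, M) = 27.1 — off by 6.70.

N = (0.00, 0.00) ✓; NE at 99.50° ✓; |NE| = 28.50 ✓; ∠NEU = 56.90° ✓; |EU| = 10.20 ✓; ∠(EU, UZ) = 90.00° ✓; |UZ| = 14.80 ✓; ∠UZD = 72.10° ✓; |ZD| = 16.70 ✓; ∠(ZD, DM) = 90.00° ✓; |DM| = 33.80 ✗.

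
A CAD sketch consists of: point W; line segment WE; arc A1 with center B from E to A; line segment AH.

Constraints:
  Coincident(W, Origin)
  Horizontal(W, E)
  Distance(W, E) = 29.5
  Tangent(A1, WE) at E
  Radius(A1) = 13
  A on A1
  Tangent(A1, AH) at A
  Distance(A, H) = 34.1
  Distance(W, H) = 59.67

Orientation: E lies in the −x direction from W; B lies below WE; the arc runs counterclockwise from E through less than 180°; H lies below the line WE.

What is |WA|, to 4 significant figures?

45.11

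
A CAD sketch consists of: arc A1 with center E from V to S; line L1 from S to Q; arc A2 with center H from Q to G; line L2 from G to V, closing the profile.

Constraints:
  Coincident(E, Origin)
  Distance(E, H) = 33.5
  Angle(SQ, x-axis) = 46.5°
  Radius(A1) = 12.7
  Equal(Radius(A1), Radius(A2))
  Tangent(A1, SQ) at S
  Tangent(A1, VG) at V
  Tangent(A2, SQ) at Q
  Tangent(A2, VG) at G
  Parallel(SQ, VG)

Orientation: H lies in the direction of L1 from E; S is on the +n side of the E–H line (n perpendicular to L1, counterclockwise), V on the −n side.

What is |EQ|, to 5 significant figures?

35.827

The slot axis is L1's direction at 46.5°, so u = (cos 46.5°, sin 46.5°) = (0.68835, 0.72537) and n = (−sin 46.5°, cos 46.5°) = (-0.72537, 0.68835). E is at the origin and H lies 33.5 along u from E, so H = 33.5·u = (23.060, 24.300). Tangency of A1 to both parallel lines with radius 12.7 puts S and V at E ± 12.7·n: S = (-9.2123, 8.7421), V = (9.2123, -8.7421). Equal radii place Q and G the same way about H: Q = H + 12.7·n = (13.848, 33.042), G = H − 12.7·n = (32.272, 15.558). Then |EQ| = |Q − E| = 35.827.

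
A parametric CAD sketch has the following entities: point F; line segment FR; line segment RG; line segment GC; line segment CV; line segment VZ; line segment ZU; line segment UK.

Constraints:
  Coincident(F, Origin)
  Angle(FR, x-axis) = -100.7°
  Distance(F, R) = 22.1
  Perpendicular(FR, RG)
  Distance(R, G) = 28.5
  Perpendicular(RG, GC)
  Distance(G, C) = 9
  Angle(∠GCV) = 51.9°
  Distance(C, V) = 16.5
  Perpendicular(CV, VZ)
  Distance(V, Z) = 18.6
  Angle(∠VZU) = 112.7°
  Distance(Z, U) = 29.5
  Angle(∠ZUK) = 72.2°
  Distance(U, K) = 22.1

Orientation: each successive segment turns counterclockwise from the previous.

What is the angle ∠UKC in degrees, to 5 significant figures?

117.39°

∠VZU = 112.7° gives ZU at 4.7000° from the x-axis; with |ZU| = 29.5, U = (48.884, -39.853). ∠ZUK = 72.2° gives UK at 112.50° from the x-axis; with |UK| = 22.1, K = (40.426, -19.435). Then cos ∠UKC = KU·KC / (|KU||KC|), giving 117.39°.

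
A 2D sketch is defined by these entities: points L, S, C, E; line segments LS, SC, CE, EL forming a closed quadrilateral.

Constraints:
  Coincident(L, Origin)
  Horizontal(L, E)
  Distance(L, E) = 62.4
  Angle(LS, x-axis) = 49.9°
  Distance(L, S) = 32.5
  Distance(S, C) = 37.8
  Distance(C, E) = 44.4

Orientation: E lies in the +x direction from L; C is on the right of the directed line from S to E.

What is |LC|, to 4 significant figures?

23.75

Checks: L = (0.00, 0.00) ✓; |SC| = 37.80 ✓; |CE| = 44.40 ✓.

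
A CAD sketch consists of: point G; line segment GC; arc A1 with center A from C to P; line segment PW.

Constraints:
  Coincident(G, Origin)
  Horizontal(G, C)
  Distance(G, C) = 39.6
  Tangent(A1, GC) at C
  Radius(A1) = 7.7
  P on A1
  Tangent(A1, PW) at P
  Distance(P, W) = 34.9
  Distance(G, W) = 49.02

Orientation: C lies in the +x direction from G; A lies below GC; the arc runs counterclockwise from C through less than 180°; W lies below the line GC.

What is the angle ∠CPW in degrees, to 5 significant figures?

139.29°

Checks: |AP| = 7.700 ✓; ∠(AP, PW) = 90.00° ✓; |PW| = 34.90 ✓; |GW| = 49.02 ✓.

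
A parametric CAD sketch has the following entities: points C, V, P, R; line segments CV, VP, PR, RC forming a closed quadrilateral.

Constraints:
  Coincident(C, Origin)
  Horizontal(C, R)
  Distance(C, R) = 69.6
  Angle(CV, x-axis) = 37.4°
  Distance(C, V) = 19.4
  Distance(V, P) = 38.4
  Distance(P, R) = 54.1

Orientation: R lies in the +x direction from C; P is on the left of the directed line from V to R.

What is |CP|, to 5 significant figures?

57.170

Checks: |VP| = 38.40 ✓; |PR| = 54.10 ✓.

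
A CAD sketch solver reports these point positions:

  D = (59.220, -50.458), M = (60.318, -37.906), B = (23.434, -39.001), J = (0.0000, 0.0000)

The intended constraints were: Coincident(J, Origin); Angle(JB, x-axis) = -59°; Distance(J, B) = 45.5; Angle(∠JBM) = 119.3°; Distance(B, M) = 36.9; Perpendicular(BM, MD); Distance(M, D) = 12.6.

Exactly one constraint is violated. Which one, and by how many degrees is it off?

Perpendicular(BM, MD) — off by 6.70°.

J = (0.00, 0.00) ✓; JB at -59.00° ✓; |JB| = 45.50 ✓; ∠JBM = 119.3° ✓; |BM| = 36.90 ✓; ∠(BM, MD) = 96.70° ✗; |MD| = 12.60 ✓.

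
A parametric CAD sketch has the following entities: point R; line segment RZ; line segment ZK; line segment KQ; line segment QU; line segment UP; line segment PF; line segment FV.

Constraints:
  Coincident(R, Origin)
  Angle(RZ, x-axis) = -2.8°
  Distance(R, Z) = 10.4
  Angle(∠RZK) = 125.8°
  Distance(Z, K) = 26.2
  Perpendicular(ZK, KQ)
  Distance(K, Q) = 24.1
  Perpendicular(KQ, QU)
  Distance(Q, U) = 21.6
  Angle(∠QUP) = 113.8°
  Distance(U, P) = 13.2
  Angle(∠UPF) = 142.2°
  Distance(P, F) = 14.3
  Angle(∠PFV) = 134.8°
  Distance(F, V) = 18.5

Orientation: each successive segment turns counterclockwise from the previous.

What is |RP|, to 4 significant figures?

6.447

R is at the origin; RZ runs at -2.8° with length 10.4, so Z = (10.39, -0.5080). ∠RZK = 125.8° gives ZK at 51.40° from the x-axis; with |ZK| = 26.2, K = (26.73, 19.97). ZK is perpendicular to KQ, so KQ runs at 141.4°; with |KQ| = 24.1, Q = (7.899, 35.00). The perpendicularity gives QU at right angles to KQ, so QU runs at -128.6°; with |QU| = 21.6, U = (-5.577, 18.12). ∠QUP = 113.8° gives UP at -62.40° from the x-axis; with |UP| = 13.2, P = (0.5383, 6.425). Then |RP| = |P − R| = 6.447.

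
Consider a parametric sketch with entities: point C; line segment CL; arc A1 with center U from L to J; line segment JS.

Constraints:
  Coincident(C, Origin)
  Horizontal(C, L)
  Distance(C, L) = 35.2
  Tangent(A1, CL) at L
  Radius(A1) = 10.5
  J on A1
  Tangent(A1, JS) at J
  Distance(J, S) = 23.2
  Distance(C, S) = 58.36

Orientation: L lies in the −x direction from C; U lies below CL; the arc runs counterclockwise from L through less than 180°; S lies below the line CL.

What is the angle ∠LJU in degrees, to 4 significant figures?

48.93°

Checks: |UJ| = 10.50 ✓; ∠(UJ, JS) = 90.00° ✓; |JS| = 23.20 ✓; |CS| = 58.36 ✓.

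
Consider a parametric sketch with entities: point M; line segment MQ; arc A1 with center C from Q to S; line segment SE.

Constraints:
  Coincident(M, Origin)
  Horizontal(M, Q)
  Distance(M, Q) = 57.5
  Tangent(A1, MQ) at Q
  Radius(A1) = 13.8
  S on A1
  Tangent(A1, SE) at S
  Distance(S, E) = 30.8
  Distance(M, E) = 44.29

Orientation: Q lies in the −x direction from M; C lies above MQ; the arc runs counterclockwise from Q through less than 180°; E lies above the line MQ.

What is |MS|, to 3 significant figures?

46.2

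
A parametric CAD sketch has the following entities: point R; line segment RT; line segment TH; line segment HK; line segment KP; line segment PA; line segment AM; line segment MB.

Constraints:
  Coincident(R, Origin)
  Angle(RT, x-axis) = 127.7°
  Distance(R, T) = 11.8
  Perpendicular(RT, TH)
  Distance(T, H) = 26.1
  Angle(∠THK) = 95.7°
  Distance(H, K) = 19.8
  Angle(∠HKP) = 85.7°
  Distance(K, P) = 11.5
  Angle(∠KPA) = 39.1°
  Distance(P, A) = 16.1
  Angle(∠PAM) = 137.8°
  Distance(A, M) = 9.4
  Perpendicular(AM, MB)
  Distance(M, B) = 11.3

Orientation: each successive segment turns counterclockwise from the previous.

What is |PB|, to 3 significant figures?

21.3

R is at the origin; RT runs at 127.7° with length 11.8, so T = (-7.22, 9.34). The perpendicularity gives TH at right angles to RT, so TH runs at -142°; with |TH| = 26.1, H = (-27.9, -6.62). ∠THK = 95.7° gives HK at -58.0° from the x-axis; with |HK| = 19.8, K = (-17.4, -23.4). ∠HKP = 85.7° gives KP at 36.3° from the x-axis; with |KP| = 11.5, P = (-8.11, -16.6). ∠KPA = 39.1° gives PA at 177° from the x-axis; with |PA| = 16.1, A = (-24.2, -15.8). ∠PAM = 137.8° gives AM at -141° from the x-axis; with |AM| = 9.4, M = (-31.5, -21.8). AM is perpendicular to MB, so MB runs at -50.6°; with |MB| = 11.3, B = (-24.3, -30.5). Then |PB| = |B − P| = 21.3.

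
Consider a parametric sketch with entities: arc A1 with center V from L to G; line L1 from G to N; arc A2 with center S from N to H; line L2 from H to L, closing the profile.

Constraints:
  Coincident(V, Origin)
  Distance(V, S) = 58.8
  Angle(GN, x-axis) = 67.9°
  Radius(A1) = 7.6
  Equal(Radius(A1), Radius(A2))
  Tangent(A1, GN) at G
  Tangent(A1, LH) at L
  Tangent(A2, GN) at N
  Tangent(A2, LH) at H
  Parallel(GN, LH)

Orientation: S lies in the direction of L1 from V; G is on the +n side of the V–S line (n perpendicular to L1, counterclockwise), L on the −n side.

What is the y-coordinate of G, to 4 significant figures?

2.859

The slot axis is L1's direction at 67.9°, so u = (cos 67.9°, sin 67.9°) = (0.3762, 0.9265) and n = (−sin 67.9°, cos 67.9°) = (-0.9265, 0.3762). V is at the origin and S lies 58.8 along u from V, so S = 58.8·u = (22.12, 54.48). Tangency of A1 to both parallel lines with radius 7.6 puts G and L at V ± 7.6·n: G = (-7.042, 2.859), L = (7.042, -2.859). So G.y = 2.859.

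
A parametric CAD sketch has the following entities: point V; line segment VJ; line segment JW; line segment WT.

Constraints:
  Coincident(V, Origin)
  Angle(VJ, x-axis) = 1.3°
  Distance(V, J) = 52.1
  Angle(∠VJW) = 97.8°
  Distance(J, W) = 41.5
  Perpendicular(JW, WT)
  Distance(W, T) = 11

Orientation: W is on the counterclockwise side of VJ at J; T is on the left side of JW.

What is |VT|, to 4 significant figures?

63.32

∠VJW = 97.8°, so JW runs at 1.3° + (180° − 97.8°) = 83.50° from the x-axis; with |JW| = 41.5, W = J + 41.5·(cos 83.50°, sin 83.50°) = (56.78, 42.42). JW ⟂ WT; with |WT| = 11.0 on the left of JW, T = W + 11.0·(-0.9936, 0.1132) = (45.86, 43.66). Then |VT| = |T − V| = 63.32.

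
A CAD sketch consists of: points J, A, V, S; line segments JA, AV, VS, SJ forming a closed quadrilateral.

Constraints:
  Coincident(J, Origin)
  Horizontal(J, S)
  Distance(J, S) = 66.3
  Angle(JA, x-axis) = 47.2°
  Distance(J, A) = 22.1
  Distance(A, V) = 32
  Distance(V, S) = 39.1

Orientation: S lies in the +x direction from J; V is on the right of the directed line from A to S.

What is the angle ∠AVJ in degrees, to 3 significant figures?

40.5°

J is at the origin; JS is horizontal with |JS| = 66.3 and S in +x, so S = (66.3, 0). JA runs at 47.2° with |JA| = 22.1, so A = (15.0, 16.2). V is determined by |AV| = 32.0 and |VS| = 39.1 together: it lies at the intersection of circle(A, 32.0) and circle(S, 39.1). With |AS| = 53.8, the foot of the radical line on AS is 22.2 from A and the perpendicular offset is √(32.0² − 22.2²) = 23.0. Taking the right-of-AS solution: V = (29.2, -12.5).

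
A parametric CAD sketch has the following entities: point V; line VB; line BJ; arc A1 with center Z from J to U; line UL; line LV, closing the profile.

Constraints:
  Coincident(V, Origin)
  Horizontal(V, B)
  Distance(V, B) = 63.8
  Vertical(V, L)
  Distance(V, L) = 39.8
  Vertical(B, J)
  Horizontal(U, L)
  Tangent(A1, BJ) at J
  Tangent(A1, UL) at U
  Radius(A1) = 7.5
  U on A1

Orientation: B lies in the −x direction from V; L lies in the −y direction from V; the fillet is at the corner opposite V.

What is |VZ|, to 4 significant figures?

64.91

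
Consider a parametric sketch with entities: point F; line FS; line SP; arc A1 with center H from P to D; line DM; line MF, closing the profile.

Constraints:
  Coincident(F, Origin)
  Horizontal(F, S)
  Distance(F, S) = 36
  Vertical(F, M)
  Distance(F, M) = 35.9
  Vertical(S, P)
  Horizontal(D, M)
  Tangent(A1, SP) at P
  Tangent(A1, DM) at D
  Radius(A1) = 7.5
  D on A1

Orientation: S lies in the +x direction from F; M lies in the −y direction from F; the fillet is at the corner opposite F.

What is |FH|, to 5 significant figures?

40.234

FM is vertical with |FM| = 35.9 and M on the −y side, so M = (0.0000, -35.900). The virtual corner opposite F is at (36.000, -35.900). Tangency of A1 to SP means the radius HP is perpendicular to SP and tangency of A1 to DM means the radius HD is perpendicular to DM, with radius 7.5, so the center H sits 7.5 in from both sides at H = (28.500, -28.400). Then |FH| = |H − F| = 40.234.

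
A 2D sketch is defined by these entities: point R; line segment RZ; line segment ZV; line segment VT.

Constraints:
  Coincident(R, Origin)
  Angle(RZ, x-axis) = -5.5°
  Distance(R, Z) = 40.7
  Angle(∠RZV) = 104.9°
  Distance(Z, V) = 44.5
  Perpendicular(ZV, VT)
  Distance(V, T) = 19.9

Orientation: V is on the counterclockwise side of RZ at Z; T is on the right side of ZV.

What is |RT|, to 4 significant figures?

80.81

R is at the origin; RZ runs at -5.5° with length 40.7, so Z = 40.7·(cos -5.5°, sin -5.5°) = (40.51, -3.901). ∠RZV = 104.9°, so ZV runs at -5.5° + (180° − 104.9°) = 69.60° from the x-axis; with |ZV| = 44.5, V = Z + 44.5·(cos 69.60°, sin 69.60°) = (56.02, 37.81). ZV ⟂ VT; with |VT| = 19.9 on the right of ZV, T = V + 19.9·(0.9373, -0.3486) = (74.68, 30.87). Then |RT| = |T − R| = 80.81.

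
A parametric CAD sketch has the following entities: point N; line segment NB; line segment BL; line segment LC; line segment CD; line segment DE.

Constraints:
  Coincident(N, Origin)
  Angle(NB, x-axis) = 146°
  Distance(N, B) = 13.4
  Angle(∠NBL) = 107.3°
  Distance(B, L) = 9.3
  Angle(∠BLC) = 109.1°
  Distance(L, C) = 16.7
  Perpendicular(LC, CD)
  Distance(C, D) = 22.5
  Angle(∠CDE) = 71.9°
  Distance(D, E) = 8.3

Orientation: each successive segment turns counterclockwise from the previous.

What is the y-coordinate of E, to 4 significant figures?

0.06088

N is at the origin; NB runs at 146.0° with length 13.4, so B = (-11.11, 7.493). ∠NBL = 107.3° gives BL at -141.3° from the x-axis; with |BL| = 9.3, L = (-18.37, 1.678). ∠BLC = 109.1° gives LC at -70.40° from the x-axis; with |LC| = 16.7, C = (-12.77, -14.05). LC ⟂ CD, so CD runs at 19.60°; with |CD| = 22.5, D = (8.431, -6.506). ∠CDE = 71.9° gives DE at 127.7° from the x-axis; with |DE| = 8.3, E = (3.356, 0.06088). So E.y = 0.06088.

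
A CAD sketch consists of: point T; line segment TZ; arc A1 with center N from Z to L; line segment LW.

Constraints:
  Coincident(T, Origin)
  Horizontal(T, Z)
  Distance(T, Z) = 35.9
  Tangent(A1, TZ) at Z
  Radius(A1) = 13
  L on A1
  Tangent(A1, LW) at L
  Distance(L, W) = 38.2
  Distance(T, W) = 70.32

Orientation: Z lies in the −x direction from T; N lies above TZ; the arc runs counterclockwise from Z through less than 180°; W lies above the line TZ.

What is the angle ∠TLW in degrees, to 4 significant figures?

165.1°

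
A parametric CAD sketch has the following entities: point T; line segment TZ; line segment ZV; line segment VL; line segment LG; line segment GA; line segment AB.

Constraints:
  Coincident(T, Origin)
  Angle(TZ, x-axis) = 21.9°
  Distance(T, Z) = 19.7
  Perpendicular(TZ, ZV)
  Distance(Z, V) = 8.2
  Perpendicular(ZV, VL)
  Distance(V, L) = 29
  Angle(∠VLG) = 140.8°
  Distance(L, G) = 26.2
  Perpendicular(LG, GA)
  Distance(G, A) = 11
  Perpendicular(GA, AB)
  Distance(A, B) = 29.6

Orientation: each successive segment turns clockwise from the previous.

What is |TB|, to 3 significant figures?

1.85

T is at the origin; TZ runs at 21.9° with length 19.7, so Z = (18.3, 7.35). TZ is perpendicular to ZV, so ZV runs at -68.1°; with |ZV| = 8.2, V = (21.3, -0.260). ZV ⟂ VL, so VL runs at -158°; with |VL| = 29.0, L = (-5.57, -11.1). ∠VLG = 140.8° gives LG at 163° from the x-axis; with |LG| = 26.2, G = (-30.6, -3.29). LG ⟂ GA, so GA runs at 72.7°; with |GA| = 11.0, A = (-27.3, 7.22). GA is perpendicular to AB, so AB runs at -17.3°; with |AB| = 29.6, B = (0.947, -1.59). Then |TB| = |B − T| = 1.85.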